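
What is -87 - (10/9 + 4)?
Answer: -829/9 ≈ -92.111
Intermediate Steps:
-87 - (10/9 + 4) = -87 - 1*46/9 = -87 - 46/9 = -829/9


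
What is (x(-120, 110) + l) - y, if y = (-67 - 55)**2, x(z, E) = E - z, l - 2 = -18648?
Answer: -33300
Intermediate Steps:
l = -18646 (l = 2 - 18648 = -18646)
y = 14884 (y = (-122)**2 = 14884)
(x(-120, 110) + l) - y = ((110 - 1*(-120)) - 18646) - 1*14884 = ((110 + 120) - 18646) - 14884 = (230 - 18646) - 14884 = -18416 - 14884 = -33300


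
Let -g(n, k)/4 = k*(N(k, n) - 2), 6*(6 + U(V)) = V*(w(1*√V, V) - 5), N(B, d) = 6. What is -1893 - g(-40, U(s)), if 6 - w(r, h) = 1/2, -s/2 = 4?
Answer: -5999/3 ≈ -1999.7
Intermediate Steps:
s = -8 (s = -2*4 = -8)
w(r, h) = 11/2 (w(r, h) = 6 - 1/2 = 6 - 1*½ = 6 - ½ = 11/2)
U(V) = -6 + V/12 (U(V) = -6 + (V*(11/2 - 5))/6 = -6 + (V*(½))/6 = -6 + (V/2)/6 = -6 + V/12)
g(n, k) = -16*k (g(n, k) = -4*k*(6 - 2) = -4*k*4 = -16*k)
-1893 - g(-40, U(s)) = -1893 - (-16)*(-6 + (1/12)*(-8)) = -1893 - (-16)*(-6 - ⅔) = -1893 - (-16)*(-20)/3 = -1893 - 1*320/3 = -1893 - 320/3 = -5999/3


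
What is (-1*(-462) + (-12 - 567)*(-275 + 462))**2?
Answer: 11623211721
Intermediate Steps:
(-1*(-462) + (-12 - 567)*(-275 + 462))**2 = (462 - 579*187)**2 = (462 - 108273)**2 = (-107811)**2 = 11623211721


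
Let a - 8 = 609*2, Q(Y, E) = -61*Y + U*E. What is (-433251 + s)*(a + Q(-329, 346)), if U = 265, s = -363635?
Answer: -90036164710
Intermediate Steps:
Q(Y, E) = -61*Y + 265*E
a = 1226 (a = 8 + 609*2 = 8 + 1218 = 1226)
(-433251 + s)*(a + Q(-329, 346)) = (-433251 - 363635)*(1226 + (-61*(-329) + 265*346)) = -796886*(1226 + (20069 + 91690)) = -796886*(1226 + 111759) = -796886*112985 = -90036164710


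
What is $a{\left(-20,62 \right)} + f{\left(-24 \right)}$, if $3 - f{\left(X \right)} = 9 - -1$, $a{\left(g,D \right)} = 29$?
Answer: $22$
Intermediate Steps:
$f{\left(X \right)} = -7$ ($f{\left(X \right)} = 3 - \left(9 - -1\right) = 3 - \left(9 + 1\right) = 3 - 10 = -7$)
$a{\left(-20,62 \right)} + f{\left(-24 \right)} = 29 - 7 = 22$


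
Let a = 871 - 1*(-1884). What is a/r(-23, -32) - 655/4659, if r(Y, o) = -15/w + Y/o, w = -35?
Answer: 2874993745/1197363 ≈ 2401.1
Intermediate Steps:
a = 2755 (a = 871 + 1884 = 2755)
r(Y, o) = 3/7 + Y/o (r(Y, o) = -15/(-35) + Y/o = -15*(-1/35) + Y/o = 3/7 + Y/o)
a/r(-23, -32) - 655/4659 = 2755/(3/7 - 23/(-32)) - 655/4659 = 2755/(3/7 - 23*(-1/32)) - 655*1/4659 = 2755/(3/7 + 23/32) - 655/4659 = 2755/(257/224) - 655/4659 = 2755*(224/257) - 655/4659 = 617120/257 - 655/4659 = 2874993745/1197363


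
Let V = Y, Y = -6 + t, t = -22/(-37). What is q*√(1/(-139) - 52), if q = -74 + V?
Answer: -2938*I*√1004831/5143 ≈ -572.64*I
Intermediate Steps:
t = 22/37 (t = -22*(-1/37) = 22/37 ≈ 0.59459)
Y = -200/37 (Y = -6 + 22/37 = -200/37 ≈ -5.4054)
V = -200/37 ≈ -5.4054
q = -2938/37 (q = -74 - 200/37 = -2938/37 ≈ -79.405)
q*√(1/(-139) - 52) = -2938*√(1/(-139) - 52)/37 = -2938*√(-1/139 - 52)/37 = -2938*I*√1004831/5143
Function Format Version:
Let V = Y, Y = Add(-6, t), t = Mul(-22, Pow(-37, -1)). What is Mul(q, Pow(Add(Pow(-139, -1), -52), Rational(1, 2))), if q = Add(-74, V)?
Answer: Mul(Rational(-2938, 5143), I, Pow(1004831, Rational(1, 2))) ≈ Mul(-572.64, I)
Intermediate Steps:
t = Rational(22, 37) (t = Mul(-22, Rational(-1, 37)) = Rational(22, 37) ≈ 0.59459)
Y = Rational(-200, 37) (Y = Add(-6, Rational(22, 37)) = Rational(-200, 37) ≈ -5.4054)
V = Rational(-200, 37) ≈ -5.4054
q = Rational(-2938, 37) (q = Add(-74, Rational(-200, 37)) = Rational(-2938, 37) ≈ -79.405)
Mul(q, Pow(Add(Pow(-139, -1), -52), Rational(1, 2))) = Mul(Rational(-2938, 37), Pow(Add(Pow(-139, -1), -52), Rational(1, 2))) = Mul(Rational(-2938, 37), Pow(Add(Rational(-1, 139), -52), Rational(1, 2))) = Mul(Rational(-2938, 37), Pow(Rational(-7229, 139), Rational(1, 2))) = Mul(Rational(-2938, 37), Mul(Rational(1, 139), I, Pow(1004831, Rational(1, 2)))) = Mul(Rational(-2938, 5143), I, Pow(1004831, Rational(1, 2)))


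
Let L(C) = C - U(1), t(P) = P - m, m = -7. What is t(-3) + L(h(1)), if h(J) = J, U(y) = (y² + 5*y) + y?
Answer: -2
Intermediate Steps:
t(P) = 7 + P (t(P) = P - 1*(-7) = P + 7 = 7 + P)
U(y) = y² + 6*y
L(C) = -7 + C (L(C) = C - (6 + 1) = C - 7 = -7 + C)
t(-3) + L(h(1)) = (7 - 3) + (-7 + 1) = 4 - 6 = -2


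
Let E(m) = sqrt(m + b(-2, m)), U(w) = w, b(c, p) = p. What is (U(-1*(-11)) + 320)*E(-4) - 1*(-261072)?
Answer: 261072 + 662*I*sqrt(2) ≈ 2.6107e+5 + 936.21*I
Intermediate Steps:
E(m) = sqrt(2)*sqrt(m) (E(m) = sqrt(m + m) = sqrt(2*m) = sqrt(2)*sqrt(m))
(U(-1*(-11)) + 320)*E(-4) - 1*(-261072) = (-1*(-11) + 320)*(sqrt(2)*sqrt(-4)) - 1*(-261072) = (11 + 320)*(sqrt(2)*(2*I)) + 261072 = 331*(2*I*sqrt(2)) + 261072 = 662*I*sqrt(2) + 261072 = 261072 + 662*I*sqrt(2)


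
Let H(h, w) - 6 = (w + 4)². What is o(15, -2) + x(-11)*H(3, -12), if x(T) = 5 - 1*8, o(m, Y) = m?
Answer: -195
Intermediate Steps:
H(h, w) = 6 + (4 + w)² (H(h, w) = 6 + (w + 4)² = 6 + (4 + w)²)
x(T) = -3 (x(T) = 5 - 8 = -3)
o(15, -2) + x(-11)*H(3, -12) = 15 - 3*(6 + (4 - 12)²) = 15 - 3*(6 + (-8)²) = 15 - 3*(6 + 64) = 15 - 3*70 = 15 - 210 = -195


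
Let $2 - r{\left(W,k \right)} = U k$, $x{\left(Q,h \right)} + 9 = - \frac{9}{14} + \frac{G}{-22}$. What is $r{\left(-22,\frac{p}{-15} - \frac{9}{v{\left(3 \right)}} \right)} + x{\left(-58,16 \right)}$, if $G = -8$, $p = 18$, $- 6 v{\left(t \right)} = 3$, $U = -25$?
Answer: $\frac{63559}{154} \approx 412.72$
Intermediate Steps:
$v{\left(t \right)} = - \frac{1}{2}$ ($v{\left(t \right)} = \left(- \frac{1}{6}\right) 3 = - \frac{1}{2}$)
$x{\left(Q,h \right)} = - \frac{1429}{154}$ ($x{\left(Q,h \right)} = -9 - \left(- \frac{4}{11} + \frac{9}{14}\right) = -9 - \frac{43}{154} = - \frac{1429}{154}$)
$r{\left(W,k \right)} = 2 + 25 k$ ($r{\left(W,k \right)} = 2 - - 25 k = 2 + 25 k$)
$r{\left(-22,\frac{p}{-15} - \frac{9}{v{\left(3 \right)}} \right)} + x{\left(-58,16 \right)} = \left(2 + 25 \left(\frac{18}{-15} - \frac{9}{- \frac{1}{2}}\right)\right) - \frac{1429}{154} = \left(2 + 25 \left(18 \left(- \frac{1}{15}\right) - -18\right)\right) - \frac{1429}{154} = \left(2 + 25 \left(- \frac{6}{5} + 18\right)\right) - \frac{1429}{154} = \left(2 + 25 \cdot \frac{84}{5}\right) - \frac{1429}{154} = \left(2 + 420\right) - \frac{1429}{154} = 422 - \frac{1429}{154} = \frac{63559}{154}$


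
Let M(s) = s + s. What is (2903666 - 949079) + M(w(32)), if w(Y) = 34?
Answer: 1954655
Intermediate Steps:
M(s) = 2*s
(2903666 - 949079) + M(w(32)) = (2903666 - 949079) + 2*34 = 1954587 + 68 = 1954655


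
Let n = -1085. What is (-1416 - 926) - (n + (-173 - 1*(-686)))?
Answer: -1770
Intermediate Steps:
(-1416 - 926) - (n + (-173 - 1*(-686))) = (-1416 - 926) - (-1085 + (-173 - 1*(-686))) = -2342 - (-1085 + (-173 + 686)) = -2342 - (-1085 + 513) = -2342 - 1*(-572) = -2342 + 572 = -1770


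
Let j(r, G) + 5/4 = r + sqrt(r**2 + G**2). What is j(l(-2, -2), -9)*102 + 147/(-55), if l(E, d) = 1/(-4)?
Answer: -8562/55 + 51*sqrt(1297)/2 ≈ 762.68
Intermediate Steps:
l(E, d) = -1/4
j(r, G) = -5/4 + r + sqrt(G**2 + r**2) (j(r, G) = -5/4 + (r + sqrt(r**2 + G**2)) = -5/4 + (r + sqrt(G**2 + r**2)) = -5/4 + r + sqrt(G**2 + r**2))
j(l(-2, -2), -9)*102 + 147/(-55) = (-5/4 - 1/4 + sqrt((-9)**2 + (-1/4)**2))*102 + 147/(-55) = (-5/4 - 1/4 + sqrt(81 + 1/16))*102 + 147*(-1/55) = (-5/4 - 1/4 + sqrt(1297/16))*102 - 147/55 = (-5/4 - 1/4 + sqrt(1297)/4)*102 - 147/55 = (-3/2 + sqrt(1297)/4)*102 - 147/55 = (-153 + 51*sqrt(1297)/2) - 147/55 = -8562/55 + 51*sqrt(1297)/2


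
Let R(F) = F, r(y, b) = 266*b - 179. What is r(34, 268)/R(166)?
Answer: 71109/166 ≈ 428.37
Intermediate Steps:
r(y, b) = -179 + 266*b
r(34, 268)/R(166) = (-179 + 266*268)/166 = (-179 + 71288)*(1/166) = 71109*(1/166) = 71109/166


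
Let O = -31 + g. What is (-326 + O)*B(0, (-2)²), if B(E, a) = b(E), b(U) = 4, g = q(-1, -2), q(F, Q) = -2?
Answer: -1436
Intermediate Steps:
g = -2
B(E, a) = 4
O = -33 (O = -31 - 2 = -33)
(-326 + O)*B(0, (-2)²) = (-326 - 33)*4 = -359*4 = -1436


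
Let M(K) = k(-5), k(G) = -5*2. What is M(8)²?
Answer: 100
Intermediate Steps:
k(G) = -10
M(K) = -10
M(8)² = (-10)² = 100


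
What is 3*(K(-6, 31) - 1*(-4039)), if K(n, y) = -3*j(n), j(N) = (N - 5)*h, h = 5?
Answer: 12612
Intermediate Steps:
j(N) = -25 + 5*N (j(N) = (N - 5)*5 = (-5 + N)*5 = -25 + 5*N)
K(n, y) = 75 - 15*n (K(n, y) = -3*(-25 + 5*n) = 75 - 15*n)
3*(K(-6, 31) - 1*(-4039)) = 3*((75 - 15*(-6)) - 1*(-4039)) = 3*((75 + 90) + 4039) = 3*(165 + 4039) = 3*4204 = 12612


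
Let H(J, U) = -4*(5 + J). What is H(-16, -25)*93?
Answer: 4092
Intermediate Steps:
H(J, U) = -20 - 4*J
H(-16, -25)*93 = (-20 - 4*(-16))*93 = (-20 + 64)*93 = 44*93 = 4092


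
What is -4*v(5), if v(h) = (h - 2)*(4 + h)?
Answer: -108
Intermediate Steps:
v(h) = (-2 + h)*(4 + h)
-4*v(5) = -4*(-8 + 5² + 2*5) = -4*(-8 + 25 + 10) = -4*27 = -108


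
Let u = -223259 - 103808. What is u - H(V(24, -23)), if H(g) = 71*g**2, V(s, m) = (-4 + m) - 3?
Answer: -390967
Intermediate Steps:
u = -327067
V(s, m) = -7 + m
u - H(V(24, -23)) = -327067 - 71*(-7 - 23)**2 = -327067 - 71*(-30)**2 = -327067 - 71*900 = -327067 - 1*63900 = -327067 - 63900 = -390967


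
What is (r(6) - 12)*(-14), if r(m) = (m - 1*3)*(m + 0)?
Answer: -84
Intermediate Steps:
r(m) = m*(-3 + m) (r(m) = (m - 3)*m = (-3 + m)*m = m*(-3 + m))
(r(6) - 12)*(-14) = (6*(-3 + 6) - 12)*(-14) = (6*3 - 12)*(-14) = (18 - 12)*(-14) = 6*(-14) = -84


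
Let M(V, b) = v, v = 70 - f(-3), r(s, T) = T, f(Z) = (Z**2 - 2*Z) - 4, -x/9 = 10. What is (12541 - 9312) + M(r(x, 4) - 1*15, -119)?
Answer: 3288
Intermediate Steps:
x = -90 (x = -9*10 = -90)
f(Z) = -4 + Z**2 - 2*Z
v = 59 (v = 70 - (-4 + (-3)**2 - 2*(-3)) = 70 - (-4 + 9 + 6) = 70 - 1*11 = 70 - 11 = 59)
M(V, b) = 59
(12541 - 9312) + M(r(x, 4) - 1*15, -119) = (12541 - 9312) + 59 = 3229 + 59 = 3288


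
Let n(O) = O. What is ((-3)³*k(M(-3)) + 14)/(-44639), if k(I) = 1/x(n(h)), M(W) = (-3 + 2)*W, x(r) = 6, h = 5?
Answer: -19/89278 ≈ -0.00021282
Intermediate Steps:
M(W) = -W
k(I) = ⅙ (k(I) = 1/6 = ⅙)
((-3)³*k(M(-3)) + 14)/(-44639) = ((-3)³*(⅙) + 14)/(-44639) = (-27*⅙ + 14)*(-1/44639) = (-9/2 + 14)*(-1/44639) = (19/2)*(-1/44639) = -19/89278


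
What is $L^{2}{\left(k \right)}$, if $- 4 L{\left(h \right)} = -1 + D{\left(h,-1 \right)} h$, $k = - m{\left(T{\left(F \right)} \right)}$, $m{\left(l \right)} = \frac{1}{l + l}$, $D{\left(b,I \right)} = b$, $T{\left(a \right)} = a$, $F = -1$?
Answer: $\frac{9}{256} \approx 0.035156$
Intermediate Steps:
$m{\left(l \right)} = \frac{1}{2 l}$
$k = \frac{1}{2}$ ($k = - \frac{1}{2 \left(-1\right)} = - \frac{-1}{2} = \left(-1\right) \left(- \frac{1}{2}\right) = \frac{1}{2} \approx 0.5$)
$L{\left(h \right)} = \frac{1}{4} - \frac{h^{2}}{4}$ ($L{\left(h \right)} = - \frac{-1 + h h}{4} = - \frac{-1 + h^{2}}{4} = \frac{1}{4} - \frac{h^{2}}{4}$)
$L^{2}{\left(k \right)} = \left(\frac{1}{4} - \frac{1}{4 \cdot 4}\right)^{2} = \left(\frac{1}{4} - \frac{1}{16}\right)^{2} = \left(\frac{3}{16}\right)^{2} = \frac{9}{256}$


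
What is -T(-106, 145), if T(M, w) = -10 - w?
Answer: 155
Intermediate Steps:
-T(-106, 145) = -(-10 - 1*145) = -(-10 - 145) = -1*(-155) = 155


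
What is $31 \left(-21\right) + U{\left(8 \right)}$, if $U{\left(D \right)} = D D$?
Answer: $-587$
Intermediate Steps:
$U{\left(D \right)} = D^{2}$
$31 \left(-21\right) + U{\left(8 \right)} = 31 \left(-21\right) + 8^{2} = -651 + 64 = -587$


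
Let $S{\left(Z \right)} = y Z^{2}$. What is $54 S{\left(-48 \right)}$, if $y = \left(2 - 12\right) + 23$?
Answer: $1617408$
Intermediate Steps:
$y = 13$ ($y = -10 + 23 = 13$)
$S{\left(Z \right)} = 13 Z^{2}$
$54 S{\left(-48 \right)} = 54 \cdot 13 \left(-48\right)^{2} = 54 \cdot 13 \cdot 2304 = 54 \cdot 29952 = 1617408$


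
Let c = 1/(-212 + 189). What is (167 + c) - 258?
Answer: -2094/23 ≈ -91.043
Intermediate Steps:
c = -1/23 (c = 1/(-23) = -1/23 ≈ -0.043478)
(167 + c) - 258 = (167 - 1/23) - 258 = 3840/23 - 258 = -2094/23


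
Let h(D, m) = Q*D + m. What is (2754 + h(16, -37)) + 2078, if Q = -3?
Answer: 4747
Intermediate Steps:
h(D, m) = m - 3*D (h(D, m) = -3*D + m = m - 3*D)
(2754 + h(16, -37)) + 2078 = (2754 + (-37 - 3*16)) + 2078 = (2754 + (-37 - 48)) + 2078 = (2754 - 85) + 2078 = 2669 + 2078 = 4747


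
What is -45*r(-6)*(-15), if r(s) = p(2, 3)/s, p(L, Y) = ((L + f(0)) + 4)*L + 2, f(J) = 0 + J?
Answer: -1575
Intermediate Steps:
f(J) = J
p(L, Y) = 2 + L*(4 + L) (p(L, Y) = ((L + 0) + 4)*L + 2 = (L + 4)*L + 2 = (4 + L)*L + 2 = L*(4 + L) + 2 = 2 + L*(4 + L))
r(s) = 14/s (r(s) = (2 + 2² + 4*2)/s = (2 + 4 + 8)/s = 14/s)
-45*r(-6)*(-15) = -630/(-6)*(-15) = -630*(-1)/6*(-15) = -45*(-7/3)*(-15) = 105*(-15) = -1575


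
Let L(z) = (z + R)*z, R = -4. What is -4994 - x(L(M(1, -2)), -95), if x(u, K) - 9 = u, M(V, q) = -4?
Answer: -5035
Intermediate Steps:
L(z) = z*(-4 + z) (L(z) = (z - 4)*z = (-4 + z)*z = z*(-4 + z))
x(u, K) = 9 + u
-4994 - x(L(M(1, -2)), -95) = -4994 - (9 - 4*(-4 - 4)) = -4994 - (9 - 4*(-8)) = -4994 - (9 + 32) = -4994 - 1*41 = -4994 - 41 = -5035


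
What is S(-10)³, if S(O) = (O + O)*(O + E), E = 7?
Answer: 216000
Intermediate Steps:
S(O) = 2*O*(7 + O) (S(O) = (O + O)*(O + 7) = (2*O)*(7 + O) = 2*O*(7 + O))
S(-10)³ = (2*(-10)*(7 - 10))³ = (2*(-10)*(-3))³ = 60³ = 216000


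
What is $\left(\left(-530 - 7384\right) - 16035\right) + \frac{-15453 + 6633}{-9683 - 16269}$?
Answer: $- \frac{155378907}{6488} \approx -23949.0$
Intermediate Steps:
$\left(\left(-530 - 7384\right) - 16035\right) + \frac{-15453 + 6633}{-9683 - 16269} = \left(-7914 - 16035\right) - \frac{8820}{-25952} = -23949 - - \frac{2205}{6488} = -23949 + \frac{2205}{6488} = - \frac{155378907}{6488}$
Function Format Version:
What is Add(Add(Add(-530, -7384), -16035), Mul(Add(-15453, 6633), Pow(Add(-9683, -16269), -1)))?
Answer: Rational(-155378907, 6488) ≈ -23949.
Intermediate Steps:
Add(Add(Add(-530, -7384), -16035), Mul(Add(-15453, 6633), Pow(Add(-9683, -16269), -1))) = Add(Add(-7914, -16035), Mul(-8820, Pow(-25952, -1))) = Add(-23949, Mul(-8820, Rational(-1, 25952))) = Add(-23949, Rational(2205, 6488)) = Rational(-155378907, 6488)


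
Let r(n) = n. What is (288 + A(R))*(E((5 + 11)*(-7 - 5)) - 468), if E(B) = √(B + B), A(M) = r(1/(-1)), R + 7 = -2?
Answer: -134316 + 2296*I*√6 ≈ -1.3432e+5 + 5624.0*I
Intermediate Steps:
R = -9 (R = -7 - 2 = -9)
A(M) = -1 (A(M) = 1/(-1) = -1)
E(B) = √2*√B (E(B) = √(2*B) = √2*√B)
(288 + A(R))*(E((5 + 11)*(-7 - 5)) - 468) = (288 - 1)*(√2*√((5 + 11)*(-7 - 5)) - 468) = 287*(√2*√(16*(-12)) - 468) = 287*(√2*√(-192) - 468) = 287*(√2*(8*I*√3) - 468) = 287*(8*I*√6 - 468) = 287*(-468 + 8*I*√6) = -134316 + 2296*I*√6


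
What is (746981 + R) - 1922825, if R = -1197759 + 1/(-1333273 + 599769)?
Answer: -1741047294913/733504 ≈ -2.3736e+6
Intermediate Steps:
R = -878561017537/733504 (R = -1197759 + 1/(-733504) = -1197759 - 1/733504 = -878561017537/733504 ≈ -1.1978e+6)
(746981 + R) - 1922825 = (746981 - 878561017537/733504) - 1922825 = -330647466113/733504 - 1922825 = -1741047294913/733504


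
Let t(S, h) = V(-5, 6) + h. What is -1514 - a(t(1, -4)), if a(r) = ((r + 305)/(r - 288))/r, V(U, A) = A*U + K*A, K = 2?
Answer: -10325763/6820 ≈ -1514.0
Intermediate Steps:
V(U, A) = 2*A + A*U (V(U, A) = A*U + 2*A = 2*A + A*U)
t(S, h) = -18 + h (t(S, h) = 6*(2 - 5) + h = 6*(-3) + h = -18 + h)
a(r) = (305 + r)/(r*(-288 + r)) (a(r) = ((305 + r)/(-288 + r))/r = (305 + r)/(r*(-288 + r)))
-1514 - a(t(1, -4)) = -1514 - (305 + (-18 - 4))/((-18 - 4)*(-288 + (-18 - 4))) = -1514 - (305 - 22)/((-22)*(-288 - 22)) = -1514 - (-1)*283/(22*(-310)) = -1514 - (-1)*(-1)*283/(22*310) = -1514 - 1*283/6820 = -1514 - 283/6820 = -10325763/6820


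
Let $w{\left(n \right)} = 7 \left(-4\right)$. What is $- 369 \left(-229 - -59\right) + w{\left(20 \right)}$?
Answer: $62702$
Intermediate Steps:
$w{\left(n \right)} = -28$
$- 369 \left(-229 - -59\right) + w{\left(20 \right)} = - 369 \left(-229 - -59\right) - 28 = - 369 \left(-229 + 59\right) - 28 = \left(-369\right) \left(-170\right) - 28 = 62730 - 28 = 62702$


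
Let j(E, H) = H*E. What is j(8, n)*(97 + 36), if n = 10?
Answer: 10640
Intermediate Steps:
j(E, H) = E*H
j(8, n)*(97 + 36) = (8*10)*(97 + 36) = 80*133 = 10640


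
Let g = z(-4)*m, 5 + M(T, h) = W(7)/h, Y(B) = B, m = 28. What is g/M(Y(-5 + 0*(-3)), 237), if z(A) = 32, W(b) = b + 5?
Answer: -70784/391 ≈ -181.03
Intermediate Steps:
W(b) = 5 + b
M(T, h) = -5 + 12/h (M(T, h) = -5 + (5 + 7)/h = -5 + 12/h)
g = 896 (g = 32*28 = 896)
g/M(Y(-5 + 0*(-3)), 237) = 896/(-5 + 12/237) = 896/(-5 + 12*(1/237)) = 896/(-5 + 4/79) = 896/(-391/79) = 896*(-79/391) = -70784/391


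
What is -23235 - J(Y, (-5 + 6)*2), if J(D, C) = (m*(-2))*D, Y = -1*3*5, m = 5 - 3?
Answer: -23295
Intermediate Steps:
m = 2
Y = -15 (Y = -3*5 = -15)
J(D, C) = -4*D (J(D, C) = (2*(-2))*D = -4*D)
-23235 - J(Y, (-5 + 6)*2) = -23235 - (-4)*(-15) = -23235 - 1*60 = -23235 - 60 = -23295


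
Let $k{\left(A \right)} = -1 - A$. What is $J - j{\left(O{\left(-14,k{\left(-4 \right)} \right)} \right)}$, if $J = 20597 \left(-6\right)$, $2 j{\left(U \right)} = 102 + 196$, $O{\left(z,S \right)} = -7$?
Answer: $-123731$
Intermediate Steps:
$j{\left(U \right)} = 149$ ($j{\left(U \right)} = \frac{102 + 196}{2} = \frac{1}{2} \cdot 298 = 149$)
$J = -123582$
$J - j{\left(O{\left(-14,k{\left(-4 \right)} \right)} \right)} = -123582 - 149 = -123731$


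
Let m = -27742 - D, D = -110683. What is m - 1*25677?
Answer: 57264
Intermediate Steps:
m = 82941 (m = -27742 - 1*(-110683) = -27742 + 110683 = 82941)
m - 1*25677 = 82941 - 1*25677 = 82941 - 25677 = 57264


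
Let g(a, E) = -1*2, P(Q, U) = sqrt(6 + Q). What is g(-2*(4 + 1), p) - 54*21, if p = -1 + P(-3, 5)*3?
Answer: -1136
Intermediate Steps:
p = -1 + 3*sqrt(3) (p = -1 + sqrt(6 - 3)*3 = -1 + sqrt(3)*3 = -1 + 3*sqrt(3) ≈ 4.1962)
g(a, E) = -2
g(-2*(4 + 1), p) - 54*21 = -2 - 54*21 = -2 - 1134 = -1136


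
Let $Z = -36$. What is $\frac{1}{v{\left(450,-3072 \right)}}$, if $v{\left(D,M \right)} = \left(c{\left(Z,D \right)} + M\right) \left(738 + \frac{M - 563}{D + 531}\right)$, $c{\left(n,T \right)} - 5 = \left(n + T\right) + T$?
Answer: $- \frac{981}{1586915629} \approx -6.1818 \cdot 10^{-7}$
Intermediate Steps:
$c{\left(n,T \right)} = 5 + n + 2 T$ ($c{\left(n,T \right)} = 5 + \left(\left(n + T\right) + T\right) = 5 + \left(\left(T + n\right) + T\right) = 5 + \left(n + 2 T\right) = 5 + n + 2 T$)
$v{\left(D,M \right)} = \left(738 + \frac{-563 + M}{531 + D}\right) \left(-31 + M + 2 D\right)$ ($v{\left(D,M \right)} = \left(\left(5 - 36 + 2 D\right) + M\right) \left(738 + \frac{M - 563}{D + 531}\right) = \left(\left(-31 + 2 D\right) + M\right) \left(738 + \frac{-563 + M}{531 + D}\right) = \left(-31 + M + 2 D\right) \left(738 + \frac{-563 + M}{531 + D}\right) = \left(738 + \frac{-563 + M}{531 + D}\right) \left(-31 + M + 2 D\right)$)
$\frac{1}{v{\left(450,-3072 \right)}} = \frac{1}{\frac{1}{531 + 450} \left(-12130765 + \left(-3072\right)^{2} + 1476 \cdot 450^{2} + 391284 \left(-3072\right) + 759752 \cdot 450 + 740 \cdot 450 \left(-3072\right)\right)} = \frac{1}{\frac{1}{981} \left(-12130765 + 9437184 + 1476 \cdot 202500 - 1202024448 + 341888400 - 1022976000\right)} = \frac{1}{\frac{1}{981} \left(-12130765 + 9437184 + 298890000 - 1202024448 + 341888400 - 1022976000\right)} = \frac{1}{\frac{1}{981} \left(-1586915629\right)} = \frac{1}{- \frac{1586915629}{981}} = - \frac{981}{1586915629}$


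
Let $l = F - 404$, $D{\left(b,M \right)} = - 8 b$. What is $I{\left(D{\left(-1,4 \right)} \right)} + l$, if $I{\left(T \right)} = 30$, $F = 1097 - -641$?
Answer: $1364$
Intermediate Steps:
$F = 1738$ ($F = 1097 + 641 = 1738$)
$l = 1334$ ($l = 1738 - 404 = 1334$)
$I{\left(D{\left(-1,4 \right)} \right)} + l = 30 + 1334 = 1364$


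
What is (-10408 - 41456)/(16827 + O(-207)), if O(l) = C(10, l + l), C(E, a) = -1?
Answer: -25932/8413 ≈ -3.0824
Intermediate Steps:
O(l) = -1
(-10408 - 41456)/(16827 + O(-207)) = (-10408 - 41456)/(16827 - 1) = -51864/16826 = -51864*1/16826 = -25932/8413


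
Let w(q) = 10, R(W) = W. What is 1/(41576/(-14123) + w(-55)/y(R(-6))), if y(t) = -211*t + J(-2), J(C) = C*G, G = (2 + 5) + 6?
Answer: -1751252/5141301 ≈ -0.34062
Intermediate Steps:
G = 13 (G = 7 + 6 = 13)
J(C) = 13*C (J(C) = C*13 = 13*C)
y(t) = -26 - 211*t (y(t) = -211*t + 13*(-2) = -211*t - 26 = -26 - 211*t)
1/(41576/(-14123) + w(-55)/y(R(-6))) = 1/(41576/(-14123) + 10/(-26 - 211*(-6))) = 1/(41576*(-1/14123) + 10/(-26 + 1266)) = 1/(-41576/14123 + 10/1240) = 1/(-41576/14123 + 10*(1/1240)) = 1/(-41576/14123 + 1/124) = 1/(-5141301/1751252) = -1751252/5141301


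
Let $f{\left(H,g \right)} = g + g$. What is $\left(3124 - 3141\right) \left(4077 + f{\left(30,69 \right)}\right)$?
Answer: $-71655$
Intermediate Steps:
$f{\left(H,g \right)} = 2 g$
$\left(3124 - 3141\right) \left(4077 + f{\left(30,69 \right)}\right) = \left(3124 - 3141\right) \left(4077 + 2 \cdot 69\right) = - 17 \left(4077 + 138\right) = \left(-17\right) 4215 = -71655$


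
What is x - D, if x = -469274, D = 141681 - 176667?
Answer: -434288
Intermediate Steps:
D = -34986
x - D = -469274 - 1*(-34986) = -469274 + 34986 = -434288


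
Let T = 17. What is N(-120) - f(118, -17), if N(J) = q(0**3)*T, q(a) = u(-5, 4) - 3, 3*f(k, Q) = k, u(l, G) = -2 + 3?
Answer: -220/3 ≈ -73.333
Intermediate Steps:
u(l, G) = 1
f(k, Q) = k/3
q(a) = -2 (q(a) = 1 - 3 = -2)
N(J) = -34 (N(J) = -2*17 = -34)
N(-120) - f(118, -17) = -34 - 118/3 = -220/3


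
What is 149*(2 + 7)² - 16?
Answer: 12053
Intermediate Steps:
149*(2 + 7)² - 16 = 149*9² - 16 = 149*81 - 16 = 12069 - 16 = 12053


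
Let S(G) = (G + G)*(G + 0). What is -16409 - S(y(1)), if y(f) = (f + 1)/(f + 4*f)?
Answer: -410233/25 ≈ -16409.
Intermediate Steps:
y(f) = (1 + f)/(5*f) (y(f) = (1 + f)/((5*f)) = (1 + f)*(1/(5*f)) = (1 + f)/(5*f))
S(G) = 2*G² (S(G) = (2*G)*G = 2*G²)
-16409 - S(y(1)) = -16409 - 2*((⅕)*(1 + 1)/1)² = -16409 - 2*((⅕)*1*2)² = -16409 - 2*(⅖)² = -16409 - 2*4/25 = -16409 - 1*8/25 = -16409 - 8/25 = -410233/25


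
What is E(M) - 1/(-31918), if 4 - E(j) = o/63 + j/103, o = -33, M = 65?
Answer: 268751723/69038634 ≈ 3.8928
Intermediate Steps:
E(j) = 95/21 - j/103 (E(j) = 4 - (-33/63 + j/103) = 4 - (-33*1/63 + j*(1/103)) = 4 - (-11/21 + j/103) = 4 + (11/21 - j/103) = 95/21 - j/103)
E(M) - 1/(-31918) = (95/21 - 1/103*65) - 1/(-31918) = (95/21 - 65/103) - 1*(-1/31918) = 8420/2163 + 1/31918 = 268751723/69038634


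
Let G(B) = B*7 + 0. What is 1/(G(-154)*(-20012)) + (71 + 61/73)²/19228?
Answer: 30853226161/114962175944 ≈ 0.26838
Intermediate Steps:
G(B) = 7*B (G(B) = 7*B + 0 = 7*B)
1/(G(-154)*(-20012)) + (71 + 61/73)²/19228 = 1/((7*(-154))*(-20012)) + (71 + 61/73)²/19228 = -1/20012/(-1078) + (71 + 61*(1/73))²*(1/19228) = -1/1078*(-1/20012) + (71 + 61/73)²*(1/19228) = 1/21572936 + (5244/73)²*(1/19228) = 1/21572936 + (27499536/5329)*(1/19228) = 1/21572936 + 15732/58619 = 30853226161/114962175944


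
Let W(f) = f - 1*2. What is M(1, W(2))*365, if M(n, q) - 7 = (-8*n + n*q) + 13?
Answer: 4380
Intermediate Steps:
W(f) = -2 + f (W(f) = f - 2 = -2 + f)
M(n, q) = 20 - 8*n + n*q (M(n, q) = 7 + ((-8*n + n*q) + 13) = 7 + (13 - 8*n + n*q) = 20 - 8*n + n*q)
M(1, W(2))*365 = (20 - 8*1 + 1*(-2 + 2))*365 = (20 - 8 + 1*0)*365 = (20 - 8 + 0)*365 = 12*365 = 4380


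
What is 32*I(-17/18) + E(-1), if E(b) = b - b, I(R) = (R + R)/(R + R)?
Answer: 32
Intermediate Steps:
I(R) = 1 (I(R) = (2*R)/((2*R)) = (2*R)*(1/(2*R)) = 1)
E(b) = 0
32*I(-17/18) + E(-1) = 32*1 + 0 = 32 + 0 = 32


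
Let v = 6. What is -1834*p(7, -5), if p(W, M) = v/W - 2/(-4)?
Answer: -2489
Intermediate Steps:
p(W, M) = ½ + 6/W (p(W, M) = 6/W - 2/(-4) = 6/W - 2*(-¼) = 6/W + ½ = ½ + 6/W)
-1834*p(7, -5) = -917*(12 + 7)/7 = -917*19/7 = -1834*19/14 = -2489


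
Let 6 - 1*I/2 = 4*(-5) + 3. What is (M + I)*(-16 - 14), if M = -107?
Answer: 1830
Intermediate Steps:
I = 46 (I = 12 - 2*(4*(-5) + 3) = 12 - 2*(-20 + 3) = 12 - 2*(-17) = 12 + 34 = 46)
(M + I)*(-16 - 14) = (-107 + 46)*(-16 - 14) = -61*(-30) = 1830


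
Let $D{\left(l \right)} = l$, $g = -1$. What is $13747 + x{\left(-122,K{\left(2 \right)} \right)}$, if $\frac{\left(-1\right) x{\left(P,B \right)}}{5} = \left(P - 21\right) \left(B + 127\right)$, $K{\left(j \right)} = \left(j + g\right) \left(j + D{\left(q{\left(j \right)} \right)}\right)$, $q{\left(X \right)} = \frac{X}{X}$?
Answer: $106697$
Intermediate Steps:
$q{\left(X \right)} = 1$
$K{\left(j \right)} = \left(1 + j\right) \left(-1 + j\right)$ ($K{\left(j \right)} = \left(j - 1\right) \left(j + 1\right) = \left(-1 + j\right) \left(1 + j\right) = \left(1 + j\right) \left(-1 + j\right)$)
$x{\left(P,B \right)} = - 5 \left(-21 + P\right) \left(127 + B\right)$ ($x{\left(P,B \right)} = - 5 \left(P - 21\right) \left(B + 127\right) = - 5 \left(-21 + P\right) \left(127 + B\right)$)
$13747 + x{\left(-122,K{\left(2 \right)} \right)} = 13747 + \left(13335 - -77470 + 105 \left(-1 + 2^{2}\right) - 5 \left(-1 + 2^{2}\right) \left(-122\right)\right) = 13747 + \left(13335 + 77470 + 105 \left(-1 + 4\right) - 5 \left(-1 + 4\right) \left(-122\right)\right) = 13747 + \left(13335 + 77470 + 105 \cdot 3 - 15 \left(-122\right)\right) = 13747 + \left(13335 + 77470 + 315 + 1830\right) = 13747 + 92950 = 106697$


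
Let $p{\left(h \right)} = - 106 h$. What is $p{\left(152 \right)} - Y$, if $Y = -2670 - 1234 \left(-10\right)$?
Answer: $-25782$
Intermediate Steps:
$Y = 9670$ ($Y = -2670 - -12340 = -2670 + 12340 = 9670$)
$p{\left(152 \right)} - Y = \left(-106\right) 152 - 9670 = -16112 - 9670 = -25782$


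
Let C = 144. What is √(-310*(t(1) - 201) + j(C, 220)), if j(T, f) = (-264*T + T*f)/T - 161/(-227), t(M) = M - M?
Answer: √3208541261/227 ≈ 249.53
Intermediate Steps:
t(M) = 0
j(T, f) = 161/227 + (-264*T + T*f)/T (j(T, f) = (-264*T + T*f)/T - 161*(-1/227) = (-264*T + T*f)/T + 161/227 = 161/227 + (-264*T + T*f)/T)
√(-310*(t(1) - 201) + j(C, 220)) = √(-310*(0 - 201) + (-59767/227 + 220)) = √(-310*(-201) - 9827/227) = √(62310 - 9827/227) = √(14134543/227) = √3208541261/227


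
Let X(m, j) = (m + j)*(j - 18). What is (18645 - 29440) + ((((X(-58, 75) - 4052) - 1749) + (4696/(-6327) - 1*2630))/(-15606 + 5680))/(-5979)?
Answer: -2026717954126190/187745987079 ≈ -10795.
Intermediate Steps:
X(m, j) = (-18 + j)*(j + m) (X(m, j) = (j + m)*(-18 + j) = (-18 + j)*(j + m))
(18645 - 29440) + ((((X(-58, 75) - 4052) - 1749) + (4696/(-6327) - 1*2630))/(-15606 + 5680))/(-5979) = (18645 - 29440) + (((((75² - 18*75 - 18*(-58) + 75*(-58)) - 4052) - 1749) + (4696/(-6327) - 1*2630))/(-15606 + 5680))/(-5979) = -10795 + (((((5625 - 1350 + 1044 - 4350) - 4052) - 1749) + (4696*(-1/6327) - 2630))/(-9926))*(-1/5979) = -10795 + ((((969 - 4052) - 1749) + (-4696/6327 - 2630))*(-1/9926))*(-1/5979) = -10795 + (((-3083 - 1749) - 16644706/6327)*(-1/9926))*(-1/5979) = -10795 + ((-4832 - 16644706/6327)*(-1/9926))*(-1/5979) = -10795 - 47216770/6327*(-1/9926)*(-1/5979) = -10795 + (23608385/31400901)*(-1/5979) = -10795 - 23608385/187745987079 = -2026717954126190/187745987079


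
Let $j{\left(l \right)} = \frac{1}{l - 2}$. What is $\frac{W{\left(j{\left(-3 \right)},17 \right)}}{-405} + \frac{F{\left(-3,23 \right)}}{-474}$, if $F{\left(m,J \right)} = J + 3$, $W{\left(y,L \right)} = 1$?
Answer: $- \frac{1834}{31995} \approx -0.057321$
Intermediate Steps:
$j{\left(l \right)} = \frac{1}{-2 + l}$
$F{\left(m,J \right)} = 3 + J$
$\frac{W{\left(j{\left(-3 \right)},17 \right)}}{-405} + \frac{F{\left(-3,23 \right)}}{-474} = 1 \frac{1}{-405} + \frac{3 + 23}{-474} = 1 \left(- \frac{1}{405}\right) + 26 \left(- \frac{1}{474}\right) = - \frac{1}{405} - \frac{13}{237} = - \frac{1834}{31995}$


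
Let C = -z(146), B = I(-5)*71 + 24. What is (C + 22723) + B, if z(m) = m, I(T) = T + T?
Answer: 21891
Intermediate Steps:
I(T) = 2*T
B = -686 (B = (2*(-5))*71 + 24 = -10*71 + 24 = -710 + 24 = -686)
C = -146 (C = -1*146 = -146)
(C + 22723) + B = (-146 + 22723) - 686 = 22577 - 686 = 21891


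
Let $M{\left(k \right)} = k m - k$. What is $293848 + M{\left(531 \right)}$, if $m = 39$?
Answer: $314026$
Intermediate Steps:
$M{\left(k \right)} = 38 k$ ($M{\left(k \right)} = k 39 - k = 39 k - k = 38 k$)
$293848 + M{\left(531 \right)} = 293848 + 38 \cdot 531 = 293848 + 20178 = 314026$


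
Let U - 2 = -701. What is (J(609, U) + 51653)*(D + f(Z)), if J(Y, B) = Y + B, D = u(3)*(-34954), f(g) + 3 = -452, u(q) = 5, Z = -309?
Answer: -9035126675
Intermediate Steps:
f(g) = -455 (f(g) = -3 - 452 = -455)
U = -699 (U = 2 - 701 = -699)
D = -174770 (D = 5*(-34954) = -174770)
J(Y, B) = B + Y
(J(609, U) + 51653)*(D + f(Z)) = ((-699 + 609) + 51653)*(-174770 - 455) = (-90 + 51653)*(-175225) = 51563*(-175225) = -9035126675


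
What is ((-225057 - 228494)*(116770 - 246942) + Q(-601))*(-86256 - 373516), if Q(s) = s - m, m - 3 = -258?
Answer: -27144773557942872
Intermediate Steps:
m = -255 (m = 3 - 258 = -255)
Q(s) = 255 + s (Q(s) = s - 1*(-255) = s + 255 = 255 + s)
((-225057 - 228494)*(116770 - 246942) + Q(-601))*(-86256 - 373516) = ((-225057 - 228494)*(116770 - 246942) + (255 - 601))*(-86256 - 373516) = (-453551*(-130172) - 346)*(-459772) = (59039640772 - 346)*(-459772) = 59039640426*(-459772) = -27144773557942872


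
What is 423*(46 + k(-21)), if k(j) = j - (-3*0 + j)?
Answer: 19458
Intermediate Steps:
k(j) = 0 (k(j) = j - (0 + j) = j - j = 0)
423*(46 + k(-21)) = 423*(46 + 0) = 423*46 = 19458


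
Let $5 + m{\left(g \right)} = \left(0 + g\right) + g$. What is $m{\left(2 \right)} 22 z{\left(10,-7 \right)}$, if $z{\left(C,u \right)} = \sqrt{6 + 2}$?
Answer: $- 44 \sqrt{2} \approx -62.225$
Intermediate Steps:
$z{\left(C,u \right)} = 2 \sqrt{2}$ ($z{\left(C,u \right)} = \sqrt{8} = 2 \sqrt{2}$)
$m{\left(g \right)} = -5 + 2 g$ ($m{\left(g \right)} = -5 + \left(\left(0 + g\right) + g\right) = -5 + \left(g + g\right) = -5 + 2 g$)
$m{\left(2 \right)} 22 z{\left(10,-7 \right)} = \left(-5 + 2 \cdot 2\right) 22 \cdot 2 \sqrt{2} = \left(-5 + 4\right) 22 \cdot 2 \sqrt{2} = \left(-1\right) 22 \cdot 2 \sqrt{2} = - 22 \cdot 2 \sqrt{2} = - 44 \sqrt{2}$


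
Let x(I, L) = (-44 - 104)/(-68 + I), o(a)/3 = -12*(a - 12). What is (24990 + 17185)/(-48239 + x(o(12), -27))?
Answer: -716975/820026 ≈ -0.87433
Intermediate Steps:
o(a) = 432 - 36*a (o(a) = 3*(-12*(a - 12)) = 3*(-12*(-12 + a)) = 3*(144 - 12*a) = 432 - 36*a)
x(I, L) = -148/(-68 + I)
(24990 + 17185)/(-48239 + x(o(12), -27)) = (24990 + 17185)/(-48239 - 148/(-68 + (432 - 36*12))) = 42175/(-48239 - 148/(-68 + (432 - 432))) = 42175/(-48239 - 148/(-68 + 0)) = 42175/(-48239 - 148/(-68)) = 42175/(-48239 - 148*(-1/68)) = 42175/(-48239 + 37/17) = 42175/(-820026/17) = 42175*(-17/820026) = -716975/820026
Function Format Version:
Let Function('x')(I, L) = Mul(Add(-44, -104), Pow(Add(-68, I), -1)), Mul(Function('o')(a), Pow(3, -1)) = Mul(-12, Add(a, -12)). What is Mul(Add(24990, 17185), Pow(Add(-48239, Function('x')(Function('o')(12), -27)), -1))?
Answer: Rational(-716975, 820026) ≈ -0.87433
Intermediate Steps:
Function('o')(a) = Add(432, Mul(-36, a)) (Function('o')(a) = Mul(3, Mul(-12, Add(a, -12))) = Mul(3, Mul(-12, Add(-12, a))) = Mul(3, Add(144, Mul(-12, a))) = Add(432, Mul(-36, a)))
Function('x')(I, L) = Mul(-148, Pow(Add(-68, I), -1))
Mul(Add(24990, 17185), Pow(Add(-48239, Function('x')(Function('o')(12), -27)), -1)) = Mul(Add(24990, 17185), Pow(Add(-48239, Mul(-148, Pow(Add(-68, Add(432, Mul(-36, 12))), -1))), -1)) = Mul(42175, Pow(Add(-48239, Mul(-148, Pow(Add(-68, Add(432, -432)), -1))), -1)) = Mul(42175, Pow(Add(-48239, Mul(-148, Pow(Add(-68, 0), -1))), -1)) = Mul(42175, Pow(Add(-48239, Mul(-148, Pow(-68, -1))), -1)) = Mul(42175, Pow(Add(-48239, Mul(-148, Rational(-1, 68))), -1)) = Mul(42175, Pow(Add(-48239, Rational(37, 17)), -1)) = Mul(42175, Pow(Rational(-820026, 17), -1)) = Mul(42175, Rational(-17, 820026)) = Rational(-716975, 820026)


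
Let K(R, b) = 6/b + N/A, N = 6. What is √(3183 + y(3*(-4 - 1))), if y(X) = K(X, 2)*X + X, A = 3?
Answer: √3093 ≈ 55.615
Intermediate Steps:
K(R, b) = 2 + 6/b (K(R, b) = 6/b + 6/3 = 6/b + 6*(⅓) = 6/b + 2 = 2 + 6/b)
y(X) = 6*X (y(X) = (2 + 6/2)*X + X = (2 + 6*(½))*X + X = (2 + 3)*X + X = 5*X + X = 6*X)
√(3183 + y(3*(-4 - 1))) = √(3183 + 6*(3*(-4 - 1))) = √(3183 + 6*(3*(-5))) = √(3183 + 6*(-15)) = √(3183 - 90) = √3093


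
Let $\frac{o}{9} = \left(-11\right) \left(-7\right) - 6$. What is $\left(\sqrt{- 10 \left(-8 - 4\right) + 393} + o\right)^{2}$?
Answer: $408834 + 3834 \sqrt{57} \approx 4.3778 \cdot 10^{5}$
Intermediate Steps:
$o = 639$ ($o = 9 \left(\left(-11\right) \left(-7\right) - 6\right) = 9 \left(77 - 6\right) = 9 \cdot 71 = 639$)
$\left(\sqrt{- 10 \left(-8 - 4\right) + 393} + o\right)^{2} = \left(\sqrt{- 10 \left(-8 - 4\right) + 393} + 639\right)^{2} = \left(\sqrt{\left(-10\right) \left(-12\right) + 393} + 639\right)^{2} = \left(\sqrt{120 + 393} + 639\right)^{2} = \left(\sqrt{513} + 639\right)^{2} = \left(3 \sqrt{57} + 639\right)^{2} = \left(639 + 3 \sqrt{57}\right)^{2}$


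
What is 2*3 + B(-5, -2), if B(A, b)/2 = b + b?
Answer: -2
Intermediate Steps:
B(A, b) = 4*b (B(A, b) = 2*(b + b) = 2*(2*b) = 4*b)
2*3 + B(-5, -2) = 2*3 + 4*(-2) = 6 - 8 = -2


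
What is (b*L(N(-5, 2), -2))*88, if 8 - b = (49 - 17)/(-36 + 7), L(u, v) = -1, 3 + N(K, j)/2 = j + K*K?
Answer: -23232/29 ≈ -801.10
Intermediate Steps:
N(K, j) = -6 + 2*j + 2*K² (N(K, j) = -6 + 2*(j + K*K) = -6 + 2*(j + K²) = -6 + (2*j + 2*K²) = -6 + 2*j + 2*K²)
b = 264/29 (b = 8 - (49 - 17)/(-36 + 7) = 8 - 32/(-29) = 8 - 32*(-1)/29 = 8 - 1*(-32/29) = 8 + 32/29 = 264/29 ≈ 9.1035)
(b*L(N(-5, 2), -2))*88 = ((264/29)*(-1))*88 = -264/29*88 = -23232/29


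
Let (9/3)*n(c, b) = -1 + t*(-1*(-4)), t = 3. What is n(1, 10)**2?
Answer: 121/9 ≈ 13.444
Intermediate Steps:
n(c, b) = 11/3 (n(c, b) = (-1 + 3*(-1*(-4)))/3 = (-1 + 3*4)/3 = (-1 + 12)/3 = (1/3)*11 = 11/3)
n(1, 10)**2 = (11/3)**2 = 121/9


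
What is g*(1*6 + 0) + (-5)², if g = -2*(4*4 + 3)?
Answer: -203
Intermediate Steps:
g = -38 (g = -2*(16 + 3) = -2*19 = -38)
g*(1*6 + 0) + (-5)² = -38*(1*6 + 0) + (-5)² = -38*(6 + 0) + 25 = -38*6 + 25 = -228 + 25 = -203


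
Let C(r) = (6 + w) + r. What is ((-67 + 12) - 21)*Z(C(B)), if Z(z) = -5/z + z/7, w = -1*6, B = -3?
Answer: -1976/21 ≈ -94.095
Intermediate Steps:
w = -6
C(r) = r (C(r) = (6 - 6) + r = 0 + r = r)
Z(z) = -5/z + z/7 (Z(z) = -5/z + z*(⅐) = -5/z + z/7)
((-67 + 12) - 21)*Z(C(B)) = ((-67 + 12) - 21)*(-5/(-3) + (⅐)*(-3)) = (-55 - 21)*(-5*(-⅓) - 3/7) = -76*(5/3 - 3/7) = -76*26/21 = -1976/21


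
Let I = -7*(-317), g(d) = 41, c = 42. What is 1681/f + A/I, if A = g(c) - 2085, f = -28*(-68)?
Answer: -23091/603568 ≈ -0.038257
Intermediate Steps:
f = 1904
A = -2044 (A = 41 - 2085 = -2044)
I = 2219
1681/f + A/I = 1681/1904 - 2044/2219 = 1681*(1/1904) - 2044*1/2219 = 1681/1904 - 292/317 = -23091/603568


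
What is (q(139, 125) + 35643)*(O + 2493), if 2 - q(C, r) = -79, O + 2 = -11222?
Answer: -311906244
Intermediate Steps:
O = -11224 (O = -2 - 11222 = -11224)
q(C, r) = 81 (q(C, r) = 2 - 1*(-79) = 2 + 79 = 81)
(q(139, 125) + 35643)*(O + 2493) = (81 + 35643)*(-11224 + 2493) = 35724*(-8731) = -311906244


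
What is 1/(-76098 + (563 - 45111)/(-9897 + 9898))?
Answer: -1/120646 ≈ -8.2887e-6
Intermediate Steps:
1/(-76098 + (563 - 45111)/(-9897 + 9898)) = 1/(-76098 - 44548/1) = 1/(-76098 - 44548*1) = 1/(-76098 - 44548) = 1/(-120646) = -1/120646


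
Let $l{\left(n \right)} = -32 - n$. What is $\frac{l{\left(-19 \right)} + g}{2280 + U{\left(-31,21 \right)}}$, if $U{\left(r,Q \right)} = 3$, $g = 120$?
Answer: $\frac{107}{2283} \approx 0.046868$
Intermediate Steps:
$\frac{l{\left(-19 \right)} + g}{2280 + U{\left(-31,21 \right)}} = \frac{\left(-32 - -19\right) + 120}{2280 + 3} = \frac{\left(-32 + 19\right) + 120}{2283} = \left(-13 + 120\right) \frac{1}{2283} = 107 \cdot \frac{1}{2283} = \frac{107}{2283}$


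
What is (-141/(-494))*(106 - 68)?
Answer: 141/13 ≈ 10.846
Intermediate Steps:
(-141/(-494))*(106 - 68) = -141*(-1/494)*38 = (141/494)*38 = 141/13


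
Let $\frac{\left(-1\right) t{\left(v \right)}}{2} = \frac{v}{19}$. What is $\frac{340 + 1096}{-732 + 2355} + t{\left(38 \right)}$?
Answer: $- \frac{5056}{1623} \approx -3.1152$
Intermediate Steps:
$t{\left(v \right)} = - \frac{2 v}{19}$ ($t{\left(v \right)} = - 2 \frac{v}{19} = - \frac{2 v}{19}$)
$\frac{340 + 1096}{-732 + 2355} + t{\left(38 \right)} = \frac{340 + 1096}{-732 + 2355} - 4 = \frac{1436}{1623} - 4 = - \frac{5056}{1623}$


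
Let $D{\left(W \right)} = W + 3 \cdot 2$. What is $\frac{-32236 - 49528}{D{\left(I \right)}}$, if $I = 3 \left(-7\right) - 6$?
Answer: $\frac{81764}{21} \approx 3893.5$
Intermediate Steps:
$I = -27$ ($I = -21 - 6 = -27$)
$D{\left(W \right)} = 6 + W$ ($D{\left(W \right)} = W + 6 = 6 + W$)
$\frac{-32236 - 49528}{D{\left(I \right)}} = \frac{-32236 - 49528}{6 - 27} = - \frac{81764}{-21} = \left(-81764\right) \left(- \frac{1}{21}\right) = \frac{81764}{21}$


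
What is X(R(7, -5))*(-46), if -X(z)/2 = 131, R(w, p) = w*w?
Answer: 12052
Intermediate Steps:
R(w, p) = w**2
X(z) = -262 (X(z) = -2*131 = -262)
X(R(7, -5))*(-46) = -262*(-46) = 12052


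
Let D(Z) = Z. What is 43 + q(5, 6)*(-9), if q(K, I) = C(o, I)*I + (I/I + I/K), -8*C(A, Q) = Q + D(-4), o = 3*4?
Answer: 367/10 ≈ 36.700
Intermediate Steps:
o = 12
C(A, Q) = ½ - Q/8 (C(A, Q) = -(Q - 4)/8 = -(-4 + Q)/8 = ½ - Q/8)
q(K, I) = 1 + I/K + I*(½ - I/8) (q(K, I) = (½ - I/8)*I + (I/I + I/K) = I*(½ - I/8) + (1 + I/K) = 1 + I/K + I*(½ - I/8))
43 + q(5, 6)*(-9) = 43 + ((6 + (⅛)*5*(8 - 1*6*(-4 + 6)))/5)*(-9) = 43 + ((6 + (⅛)*5*(8 - 1*6*2))/5)*(-9) = 43 + ((6 + (⅛)*5*(8 - 12))/5)*(-9) = 43 + ((6 + (⅛)*5*(-4))/5)*(-9) = 43 + ((6 - 5/2)/5)*(-9) = 43 + ((⅕)*(7/2))*(-9) = 43 + (7/10)*(-9) = 43 - 63/10 = 367/10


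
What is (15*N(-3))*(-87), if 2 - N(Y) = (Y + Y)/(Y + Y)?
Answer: -1305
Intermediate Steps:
N(Y) = 1 (N(Y) = 2 - (Y + Y)/(Y + Y) = 2 - 2*Y/(2*Y) = 2 - 2*Y*1/(2*Y) = 2 - 1*1 = 2 - 1 = 1)
(15*N(-3))*(-87) = (15*1)*(-87) = 15*(-87) = -1305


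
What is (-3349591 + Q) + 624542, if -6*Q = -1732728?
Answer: -2436261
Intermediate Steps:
Q = 288788 (Q = -1/6*(-1732728) = 288788)
(-3349591 + Q) + 624542 = (-3349591 + 288788) + 624542 = -3060803 + 624542 = -2436261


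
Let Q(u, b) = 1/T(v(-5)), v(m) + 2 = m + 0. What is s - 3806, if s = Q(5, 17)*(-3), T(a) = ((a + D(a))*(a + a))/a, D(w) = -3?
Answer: -76117/20 ≈ -3805.9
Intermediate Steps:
v(m) = -2 + m (v(m) = -2 + (m + 0) = -2 + m)
T(a) = -6 + 2*a (T(a) = ((a - 3)*(a + a))/a = ((-3 + a)*(2*a))/a = (2*a*(-3 + a))/a = -6 + 2*a)
Q(u, b) = -1/20 (Q(u, b) = 1/(-6 + 2*(-2 - 5)) = 1/(-6 + 2*(-7)) = 1/(-6 - 14) = 1/(-20) = -1/20)
s = 3/20 (s = -1/20*(-3) = 3/20 ≈ 0.15000)
s - 3806 = 3/20 - 3806 = -76117/20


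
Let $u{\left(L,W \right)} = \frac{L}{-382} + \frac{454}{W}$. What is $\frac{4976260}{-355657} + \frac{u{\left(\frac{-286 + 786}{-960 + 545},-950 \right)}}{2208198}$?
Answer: $- \frac{1622467385062887467}{115958947865017550} \approx -13.992$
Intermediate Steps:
$u{\left(L,W \right)} = \frac{454}{W} - \frac{L}{382}$ ($u{\left(L,W \right)} = L \left(- \frac{1}{382}\right) + \frac{454}{W} = - \frac{L}{382} + \frac{454}{W} = \frac{454}{W} - \frac{L}{382}$)
$\frac{4976260}{-355657} + \frac{u{\left(\frac{-286 + 786}{-960 + 545},-950 \right)}}{2208198} = \frac{4976260}{-355657} + \frac{\frac{454}{-950} - \frac{\left(-286 + 786\right) \frac{1}{-960 + 545}}{382}}{2208198} = 4976260 \left(- \frac{1}{355657}\right) + \left(454 \left(- \frac{1}{950}\right) - \frac{500 \frac{1}{-415}}{382}\right) \frac{1}{2208198} = - \frac{4976260}{355657} + \left(- \frac{227}{475} - \frac{500 \left(- \frac{1}{415}\right)}{382}\right) \frac{1}{2208198} = - \frac{4976260}{355657} + \left(- \frac{227}{475} - - \frac{50}{15853}\right) \frac{1}{2208198} = - \frac{4976260}{355657} + \left(- \frac{227}{475} + \frac{50}{15853}\right) \frac{1}{2208198} = - \frac{4976260}{355657} - \frac{1191627}{5542705791550} = - \frac{1622467385062887467}{115958947865017550}$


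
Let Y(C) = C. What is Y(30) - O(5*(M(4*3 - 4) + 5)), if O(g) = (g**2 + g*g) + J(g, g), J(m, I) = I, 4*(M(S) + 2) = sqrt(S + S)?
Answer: -790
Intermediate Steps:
M(S) = -2 + sqrt(2)*sqrt(S)/4 (M(S) = -2 + sqrt(S + S)/4 = -2 + sqrt(2*S)/4 = -2 + (sqrt(2)*sqrt(S))/4 = -2 + sqrt(2)*sqrt(S)/4)
O(g) = g + 2*g**2 (O(g) = (g**2 + g*g) + g = (g**2 + g**2) + g = 2*g**2 + g = g + 2*g**2)
Y(30) - O(5*(M(4*3 - 4) + 5)) = 30 - 5*((-2 + sqrt(2)*sqrt(4*3 - 4)/4) + 5)*(1 + 2*(5*((-2 + sqrt(2)*sqrt(4*3 - 4)/4) + 5))) = 30 - 5*((-2 + sqrt(2)*sqrt(12 - 4)/4) + 5)*(1 + 2*(5*((-2 + sqrt(2)*sqrt(12 - 4)/4) + 5))) = 30 - 5*((-2 + sqrt(2)*sqrt(8)/4) + 5)*(1 + 2*(5*((-2 + sqrt(2)*sqrt(8)/4) + 5))) = 30 - 5*((-2 + sqrt(2)*(2*sqrt(2))/4) + 5)*(1 + 2*(5*((-2 + sqrt(2)*(2*sqrt(2))/4) + 5))) = 30 - 5*((-2 + 1) + 5)*(1 + 2*(5*((-2 + 1) + 5))) = 30 - 5*(-1 + 5)*(1 + 2*(5*(-1 + 5))) = 30 - 5*4*(1 + 2*(5*4)) = 30 - 20*(1 + 2*20) = 30 - 20*(1 + 40) = 30 - 20*41 = 30 - 1*820 = 30 - 820 = -790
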